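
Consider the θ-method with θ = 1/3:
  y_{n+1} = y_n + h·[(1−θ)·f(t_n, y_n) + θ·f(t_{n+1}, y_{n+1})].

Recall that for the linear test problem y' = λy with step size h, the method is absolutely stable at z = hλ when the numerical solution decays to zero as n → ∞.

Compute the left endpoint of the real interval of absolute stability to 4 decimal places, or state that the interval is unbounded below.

left endpoint -6.0000.

Set f=λy, z=hλ:
  y_{n+1} = y_n + z·[2/3·y_n + 1/3·y_{n+1}] ⇒ (1 − 1/3z)y_{n+1} = (1 + 2/3z)y_n
  so R(z) = (1 + 2/3z)/(1 − 1/3z).

Solve |R(x)|<1 on ℝ⁻.
x=-0.95: |R|=0.2785
R=−1: 1+2/3x = −1+1/3x ⇒ -1/3x=2 ⇒ x=2/(-1/3)=-6.0000
Confirm numerically:
  x=-5.608: |R|=0.95446 <1
  x=-4.691: |R|=0.82980 <1
  x=-3.971: |R|=0.70894 <1
  x=-6.301: |R|=1.03236 >1
  x=-6.147: |R|=1.01607 >1
Interval (-6.0000, 0).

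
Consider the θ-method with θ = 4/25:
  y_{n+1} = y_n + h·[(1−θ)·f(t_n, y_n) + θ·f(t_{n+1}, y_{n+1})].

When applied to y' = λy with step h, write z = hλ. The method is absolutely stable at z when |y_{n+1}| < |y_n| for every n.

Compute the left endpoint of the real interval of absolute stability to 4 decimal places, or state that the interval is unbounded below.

On y'=λy, z=hλ:
  y_{n+1} = y_n + z·[21/25·y_n + 4/25·y_{n+1}] ⇒ (1 − 4/25z)y_{n+1} = (1 + 21/25z)y_n
  ⇒ R(z) = (1 + 21/25z)/(1 − 4/25z).

Boundary: |R(x)|=1, x<0.
x=-0.64: |R|=0.4194
R=−1: 1+21/25x = −1+4/25x ⇒ -17/25x=2 ⇒ x=2/(-17/25)=-2.9412
Confirm numerically:
  x=-2.370: |R|=0.71839 <1
  x=-2.199: |R|=0.62667 <1
  x=-1.986: |R|=0.50710 <1
  x=-1.945: |R|=0.48337 <1
  x=-3.526: |R|=1.25425 >1
  x=-3.093: |R|=1.06906 >1
Interval (-2.9412, 0).

left endpoint -2.9412.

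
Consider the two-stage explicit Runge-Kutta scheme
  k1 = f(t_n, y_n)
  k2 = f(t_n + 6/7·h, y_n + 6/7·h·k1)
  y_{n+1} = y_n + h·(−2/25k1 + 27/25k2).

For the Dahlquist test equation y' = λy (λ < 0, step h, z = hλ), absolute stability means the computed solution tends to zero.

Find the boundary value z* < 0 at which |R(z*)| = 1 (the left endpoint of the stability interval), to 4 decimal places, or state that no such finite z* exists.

left endpoint -1.0802.

Set f=λy, z=hλ:
  k1=λy_n ⇒ h·k1=z·y_n;  k2=λ(1+6/7z)y_n ⇒ h·k2=z(1+6/7z)y_n
  y_{n+1}/y_n = 1 − 2/25z + 27/25z(1+6/7z) = 1 + z + 162/175z²
  Hence R(z) = 1 + z + 162/175z².

Find x<0 with |R(x)|<1.
x=-1.64: |R|=1.8498
R=1: x+162/175x²=0 ⇒ x=−175/162=-1.0802; min R=1−1/(4·162/175)=0.7299>−1
Confirm numerically:
  x=-0.890: |R|=0.84326 <1
  x=-0.745: |R|=0.76879 <1
  x=-0.687: |R|=0.74991 <1
  x=-0.508: |R|=0.73089 <1
  x=-1.636: |R|=1.84167 >1
  x=-1.591: |R|=1.75224 >1
  x=-1.446: |R|=1.48959 >1
So |R|<1 on (-1.0802, 0).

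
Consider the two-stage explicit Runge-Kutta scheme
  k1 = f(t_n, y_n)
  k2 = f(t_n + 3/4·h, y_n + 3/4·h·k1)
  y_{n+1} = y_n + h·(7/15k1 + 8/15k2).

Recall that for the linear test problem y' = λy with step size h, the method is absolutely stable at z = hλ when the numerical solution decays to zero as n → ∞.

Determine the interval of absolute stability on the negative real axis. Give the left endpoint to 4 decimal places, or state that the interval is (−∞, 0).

Test eqn y'=λy, z=hλ:
  k1=λy_n ⇒ h·k1=z·y_n;  k2=λ(1+3/4z)y_n ⇒ h·k2=z(1+3/4z)y_n
  y_{n+1}/y_n = 1 + 7/15z + 8/15z(1+3/4z) = 1 + z + 2/5z²
  R(z) = 1 + z + 2/5z².

Boundary: |R(x)|=1, x<0.
x=-0.99: |R|=0.4020
R=1: x+2/5x²=0 ⇒ x=−5/2=-2.5000; min R=1−1/(4·2/5)=0.3750>−1
Confirm numerically:
  x=-2.407: |R|=0.91046 <1
  x=-1.640: |R|=0.43584 <1
  x=-1.140: |R|=0.37984 <1
  x=-1.104: |R|=0.38353 <1
  x=-2.889: |R|=1.44953 >1
  x=-2.810: |R|=1.34844 >1
  x=-2.562: |R|=1.06354 >1
Stable set (-2.5000, 0).

z∈(-2.5000,0).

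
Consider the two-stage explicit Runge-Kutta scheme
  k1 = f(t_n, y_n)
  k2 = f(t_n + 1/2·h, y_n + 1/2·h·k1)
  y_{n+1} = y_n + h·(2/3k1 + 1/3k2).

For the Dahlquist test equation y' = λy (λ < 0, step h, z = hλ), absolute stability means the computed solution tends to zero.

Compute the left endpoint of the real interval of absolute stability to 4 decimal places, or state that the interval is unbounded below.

On y'=λy, z=hλ:
  k1=λy_n ⇒ h·k1=z·y_n;  k2=λ(1+1/2z)y_n ⇒ h·k2=z(1+1/2z)y_n
  y_{n+1}/y_n = 1 + 2/3z + 1/3z(1+1/2z) = 1 + z + 1/6z²
  ⇒ R(z) = 1 + z + 1/6z².

Need |R(x)|<1, x<0.
x=-0.98: |R|=0.1801
R=1: x+1/6x²=0 ⇒ x=−6=-6.0000; min R=1−1/(4·1/6)=-0.5000>−1
Confirm numerically:
  x=-4.560: |R|=0.09440 <1
  x=-4.237: |R|=0.24497 <1
  x=-4.212: |R|=0.25518 <1
  x=-3.768: |R|=0.40170 <1
  x=-6.530: |R|=1.57682 >1
  x=-6.271: |R|=1.28324 >1
Stable set (-6.0000, 0).

z* = -6.0000.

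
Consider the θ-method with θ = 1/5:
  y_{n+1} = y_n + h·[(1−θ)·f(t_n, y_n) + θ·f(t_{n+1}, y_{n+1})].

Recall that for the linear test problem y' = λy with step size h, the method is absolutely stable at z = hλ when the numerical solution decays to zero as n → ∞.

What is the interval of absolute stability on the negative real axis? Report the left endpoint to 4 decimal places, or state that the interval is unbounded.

On y'=λy, z=hλ:
  y_{n+1} = y_n + z·[4/5·y_n + 1/5·y_{n+1}] ⇒ (1 − 1/5z)y_{n+1} = (1 + 4/5z)y_n
  Hence R(z) = (1 + 4/5z)/(1 − 1/5z).

Boundary: |R(x)|=1, x<0.
x=-0.69: |R|=0.3937
R=−1: 1+4/5x = −1+1/5x ⇒ -3/5x=2 ⇒ x=2/(-3/5)=-3.3333
Confirm numerically:
  x=-1.875: |R|=0.36364 <1
  x=-1.690: |R|=0.26308 <1
  x=-1.534: |R|=0.17386 <1
  x=-3.878: |R|=1.18405 >1
  x=-3.469: |R|=1.04806 >1
  x=-3.378: |R|=1.01599 >1
Stable set (-3.3333, 0).

z∈(-3.3333,0).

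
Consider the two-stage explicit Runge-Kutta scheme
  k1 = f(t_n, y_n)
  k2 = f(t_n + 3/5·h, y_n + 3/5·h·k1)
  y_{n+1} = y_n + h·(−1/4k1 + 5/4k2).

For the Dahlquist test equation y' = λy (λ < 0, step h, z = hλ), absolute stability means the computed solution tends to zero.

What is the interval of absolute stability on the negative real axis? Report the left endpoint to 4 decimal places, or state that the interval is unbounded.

(-1.3333, 0).

With y'=λy (z=hλ):
  k1=λy_n ⇒ h·k1=z·y_n;  k2=λ(1+3/5z)y_n ⇒ h·k2=z(1+3/5z)y_n
  y_{n+1}/y_n = 1 − 1/4z + 5/4z(1+3/5z) = 1 + z + 3/4z²
  so R(z) = 1 + z + 3/4z².

Find x<0 with |R(x)|<1.
x=-0.54: |R|=0.6787
R=1: x+3/4x²=0 ⇒ x=−4/3=-1.3333; min R=1−1/(4·3/4)=0.6667>−1
Confirm numerically:
  x=-1.313: |R|=0.97998 <1
  x=-0.834: |R|=0.68767 <1
  x=-0.700: |R|=0.66750 <1
  x=-0.685: |R|=0.66692 <1
  x=-1.832: |R|=1.68517 >1
  x=-1.609: |R|=1.33266 >1
  x=-1.426: |R|=1.09911 >1
So |R|<1 on (-1.3333, 0).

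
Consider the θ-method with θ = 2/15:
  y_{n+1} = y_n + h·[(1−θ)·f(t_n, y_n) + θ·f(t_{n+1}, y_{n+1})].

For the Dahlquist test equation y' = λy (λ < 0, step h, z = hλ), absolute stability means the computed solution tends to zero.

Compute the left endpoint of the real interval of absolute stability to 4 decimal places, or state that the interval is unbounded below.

Test eqn y'=λy, z=hλ:
  y_{n+1} = y_n + z·[13/15·y_n + 2/15·y_{n+1}] ⇒ (1 − 2/15z)y_{n+1} = (1 + 13/15z)y_n
  ⇒ R(z) = (1 + 13/15z)/(1 − 2/15z).

Solve |R(x)|<1 on ℝ⁻.
x=-1.53: |R|=0.2708
R=−1: 1+13/15x = −1+2/15x ⇒ -11/15x=2 ⇒ x=2/(-11/15)=-2.7273
Confirm numerically:
  x=-2.331: |R|=0.77830 <1
  x=-2.293: |R|=0.75610 <1
  x=-2.047: |R|=0.60810 <1
  x=-1.886: |R|=0.50703 <1
  x=-3.236: |R|=1.26062 >1
  x=-3.098: |R|=1.19239 >1
Interval (-2.7273, 0).

z* = -2.7273.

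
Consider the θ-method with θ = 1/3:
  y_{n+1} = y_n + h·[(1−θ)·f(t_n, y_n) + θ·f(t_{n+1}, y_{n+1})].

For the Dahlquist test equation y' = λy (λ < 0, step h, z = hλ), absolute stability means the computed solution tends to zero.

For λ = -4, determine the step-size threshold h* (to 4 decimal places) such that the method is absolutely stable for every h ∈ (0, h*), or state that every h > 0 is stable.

(-6.0000,0); λ=-4 ⇒ h* = (6)/4 = 1.5000.

Set f=λy, z=hλ:
  y_{n+1} = y_n + z·[2/3·y_n + 1/3·y_{n+1}] ⇒ (1 − 1/3z)y_{n+1} = (1 + 2/3z)y_n
  ⇒ R(z) = (1 + 2/3z)/(1 − 1/3z).

Find x<0 with |R(x)|<1.
x=-1.62: |R|=0.0519
R=−1: 1+2/3x = −1+1/3x ⇒ -1/3x=2 ⇒ x=2/(-1/3)=-6.0000
Confirm numerically:
  x=-5.694: |R|=0.96480 <1
  x=-4.792: |R|=0.84497 <1
  x=-3.772: |R|=0.67100 <1
  x=-6.135: |R|=1.01478 >1
  x=-6.117: |R|=1.01283 >1
Stable set (-6.0000, 0).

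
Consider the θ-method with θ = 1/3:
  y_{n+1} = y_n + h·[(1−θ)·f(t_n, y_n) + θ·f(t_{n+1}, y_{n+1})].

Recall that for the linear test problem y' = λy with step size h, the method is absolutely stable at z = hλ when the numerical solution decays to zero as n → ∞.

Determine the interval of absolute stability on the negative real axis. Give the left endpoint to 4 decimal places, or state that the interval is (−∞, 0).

(-6.0000, 0).

With y'=λy (z=hλ):
  y_{n+1} = y_n + z·[2/3·y_n + 1/3·y_{n+1}] ⇒ (1 − 1/3z)y_{n+1} = (1 + 2/3z)y_n
  so R(z) = (1 + 2/3z)/(1 − 1/3z).

Boundary: |R(x)|=1, x<0.
x=-1.16: |R|=0.1635
R=−1: 1+2/3x = −1+1/3x ⇒ -1/3x=2 ⇒ x=2/(-1/3)=-6.0000
Confirm numerically:
  x=-5.793: |R|=0.97646 <1
  x=-3.163: |R|=0.53967 <1
  x=-3.153: |R|=0.53730 <1
  x=-3.114: |R|=0.52797 <1
  x=-6.396: |R|=1.04215 >1
  x=-6.055: |R|=1.00607 >1
  x=-6.040: |R|=1.00442 >1
So |R|<1 on (-6.0000, 0).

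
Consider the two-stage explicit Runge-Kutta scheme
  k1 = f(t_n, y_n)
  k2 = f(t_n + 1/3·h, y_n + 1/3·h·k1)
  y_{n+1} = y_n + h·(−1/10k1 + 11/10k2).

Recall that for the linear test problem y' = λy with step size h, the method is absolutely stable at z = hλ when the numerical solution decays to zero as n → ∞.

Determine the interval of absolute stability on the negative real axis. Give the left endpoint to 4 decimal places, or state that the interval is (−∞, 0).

Test eqn y'=λy, z=hλ:
  k1=λy_n ⇒ h·k1=z·y_n;  k2=λ(1+1/3z)y_n ⇒ h·k2=z(1+1/3z)y_n
  y_{n+1}/y_n = 1 − 1/10z + 11/10z(1+1/3z) = 1 + z + 11/30z²
  so R(z) = 1 + z + 11/30z².

Need |R(x)|<1, x<0.
x=-0.65: |R|=0.5049
R=1: x+11/30x²=0 ⇒ x=−30/11=-2.7273; min R=1−1/(4·11/30)=0.3182>−1
Confirm numerically:
  x=-2.651: |R|=0.92586 <1
  x=-1.976: |R|=0.45568 <1
  x=-1.630: |R|=0.34420 <1
  x=-2.927: |R|=1.21435 >1
  x=-2.888: |R|=1.17020 >1
Interval (-2.7273, 0).

(-2.7273, 0).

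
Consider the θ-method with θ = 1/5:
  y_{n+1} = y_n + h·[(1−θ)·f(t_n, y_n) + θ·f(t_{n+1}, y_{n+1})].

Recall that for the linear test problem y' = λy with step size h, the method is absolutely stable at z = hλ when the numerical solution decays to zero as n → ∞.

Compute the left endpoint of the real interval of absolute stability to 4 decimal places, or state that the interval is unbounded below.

Set f=λy, z=hλ:
  y_{n+1} = y_n + z·[4/5·y_n + 1/5·y_{n+1}] ⇒ (1 − 1/5z)y_{n+1} = (1 + 4/5z)y_n
  Hence R(z) = (1 + 4/5z)/(1 − 1/5z).

Need |R(x)|<1, x<0.
x=-1.39: |R|=0.0876
R=−1: 1+4/5x = −1+1/5x ⇒ -3/5x=2 ⇒ x=2/(-3/5)=-3.3333
Confirm numerically:
  x=-3.232: |R|=0.96307 <1
  x=-1.753: |R|=0.29794 <1
  x=-1.633: |R|=0.23097 <1
  x=-1.473: |R|=0.13780 <1
  x=-3.883: |R|=1.18564 >1
  x=-3.850: |R|=1.17514 >1
  x=-3.652: |R|=1.11049 >1
So |R|<1 on (-3.3333, 0).

z* = -3.3333.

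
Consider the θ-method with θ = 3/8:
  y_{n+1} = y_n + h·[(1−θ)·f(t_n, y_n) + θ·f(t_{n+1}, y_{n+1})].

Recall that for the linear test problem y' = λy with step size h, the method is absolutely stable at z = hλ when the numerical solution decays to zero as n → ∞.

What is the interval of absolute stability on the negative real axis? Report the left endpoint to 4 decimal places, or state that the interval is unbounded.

(-8.0000, 0).

On y'=λy, z=hλ:
  y_{n+1} = y_n + z·[5/8·y_n + 3/8·y_{n+1}] ⇒ (1 − 3/8z)y_{n+1} = (1 + 5/8z)y_n
  ⇒ R(z) = (1 + 5/8z)/(1 − 3/8z).

Boundary: |R(x)|=1, x<0.
x=-1.06: |R|=0.2415
R=−1: 1+5/8x = −1+3/8x ⇒ -1/4x=2 ⇒ x=2/(-1/4)=-8.0000
Confirm numerically:
  x=-7.007: |R|=0.93157 <1
  x=-6.165: |R|=0.86148 <1
  x=-3.590: |R|=0.53010 <1
  x=-3.348: |R|=0.48437 <1
  x=-8.504: |R|=1.03008 >1
  x=-8.392: |R|=1.02363 >1
So |R|<1 on (-8.0000, 0).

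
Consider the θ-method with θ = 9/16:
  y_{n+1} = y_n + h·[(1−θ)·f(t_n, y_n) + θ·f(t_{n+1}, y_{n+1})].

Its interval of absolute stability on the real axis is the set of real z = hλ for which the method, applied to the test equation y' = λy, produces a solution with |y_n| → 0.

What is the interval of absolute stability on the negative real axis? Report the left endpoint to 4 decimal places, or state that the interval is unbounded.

With y'=λy (z=hλ):
  y_{n+1} = y_n + z·[7/16·y_n + 9/16·y_{n+1}] ⇒ (1 − 9/16z)y_{n+1} = (1 + 7/16z)y_n
  so R(z) = (1 + 7/16z)/(1 − 9/16z).

Find x<0 with |R(x)|<1.
x=-0.52: |R|=0.5977
x=-2: |R|=0.0588
x=-10: |R|=0.5094
x=-100: |R|=0.7467
θ=9/16≥1/2 ⇒ |1+7/16x|<|1−9/16x| ∀x<0 ⇒ unbounded interval.

unbounded; (−∞, 0).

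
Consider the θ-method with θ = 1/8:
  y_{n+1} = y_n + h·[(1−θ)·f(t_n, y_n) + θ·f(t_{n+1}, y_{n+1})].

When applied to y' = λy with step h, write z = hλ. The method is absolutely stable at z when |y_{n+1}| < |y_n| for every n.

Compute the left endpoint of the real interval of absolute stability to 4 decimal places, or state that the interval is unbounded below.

left endpoint -2.6667.

On y'=λy, z=hλ:
  y_{n+1} = y_n + z·[7/8·y_n + 1/8·y_{n+1}] ⇒ (1 − 1/8z)y_{n+1} = (1 + 7/8z)y_n
  Hence R(z) = (1 + 7/8z)/(1 − 1/8z).

Boundary: |R(x)|=1, x<0.
x=-0.85: |R|=0.2316
R=−1: 1+7/8x = −1+1/8x ⇒ -3/4x=2 ⇒ x=2/(-3/4)=-2.6667
Confirm numerically:
  x=-2.332: |R|=0.80565 <1
  x=-2.188: |R|=0.71810 <1
  x=-1.783: |R|=0.45804 <1
  x=-3.262: |R|=1.31717 >1
  x=-2.808: |R|=1.07846 >1
  x=-2.752: |R|=1.04762 >1
Stable set (-2.6667, 0).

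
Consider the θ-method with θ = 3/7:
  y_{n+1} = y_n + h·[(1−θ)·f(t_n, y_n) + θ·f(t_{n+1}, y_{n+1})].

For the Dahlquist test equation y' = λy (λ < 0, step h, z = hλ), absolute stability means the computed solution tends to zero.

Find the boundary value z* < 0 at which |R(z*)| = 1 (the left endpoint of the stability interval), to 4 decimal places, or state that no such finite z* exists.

With y'=λy (z=hλ):
  y_{n+1} = y_n + z·[4/7·y_n + 3/7·y_{n+1}] ⇒ (1 − 3/7z)y_{n+1} = (1 + 4/7z)y_n
  Hence R(z) = (1 + 4/7z)/(1 − 3/7z).

Solve |R(x)|<1 on ℝ⁻.
x=-0.53: |R|=0.5681
R=−1: 1+4/7x = −1+3/7x ⇒ -1/7x=2 ⇒ x=2/(-1/7)=-14.0000
Confirm numerically:
  x=-10.637: |R|=0.91357 <1
  x=-10.296: |R|=0.90224 <1
  x=-8.562: |R|=0.83363 <1
  x=-6.272: |R|=0.70065 <1
  x=-14.586: |R|=1.01154 >1
  x=-14.475: |R|=1.00942 >1
So |R|<1 on (-14.0000, 0).

left endpoint -14.0000.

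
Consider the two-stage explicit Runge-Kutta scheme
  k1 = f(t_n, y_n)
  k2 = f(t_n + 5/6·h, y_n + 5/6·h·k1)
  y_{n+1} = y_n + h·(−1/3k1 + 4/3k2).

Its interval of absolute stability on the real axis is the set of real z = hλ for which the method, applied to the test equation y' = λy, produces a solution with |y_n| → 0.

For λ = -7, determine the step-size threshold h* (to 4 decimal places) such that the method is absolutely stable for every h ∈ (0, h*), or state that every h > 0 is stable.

Test eqn y'=λy, z=hλ:
  k1=λy_n ⇒ h·k1=z·y_n;  k2=λ(1+5/6z)y_n ⇒ h·k2=z(1+5/6z)y_n
  y_{n+1}/y_n = 1 − 1/3z + 4/3z(1+5/6z) = 1 + z + 10/9z²
  Hence R(z) = 1 + z + 10/9z².

Find x<0 with |R(x)|<1.
x=-1.58: |R|=2.1938
R=1: x+10/9x²=0 ⇒ x=−9/10=-0.9000; min R=1−1/(4·10/9)=0.7750>−1
Confirm numerically:
  x=-0.534: |R|=0.78284 <1
  x=-0.455: |R|=0.77503 <1
  x=-0.454: |R|=0.77502 <1
  x=-1.365: |R|=1.70525 >1
  x=-1.212: |R|=1.42016 >1
Stable set (-0.9000, 0).

(-0.9000,0); λ=-7 ⇒ h* = (9/10)/7 = 0.1286.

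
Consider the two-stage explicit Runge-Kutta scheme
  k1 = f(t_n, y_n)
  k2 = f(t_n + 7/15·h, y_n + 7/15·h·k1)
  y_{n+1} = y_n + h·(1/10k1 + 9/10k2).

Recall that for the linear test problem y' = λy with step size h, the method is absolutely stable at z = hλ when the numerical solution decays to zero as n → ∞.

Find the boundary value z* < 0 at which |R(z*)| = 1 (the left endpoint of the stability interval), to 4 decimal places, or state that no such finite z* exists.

z* = -2.3810.

On y'=λy, z=hλ:
  k1=λy_n ⇒ h·k1=z·y_n;  k2=λ(1+7/15z)y_n ⇒ h·k2=z(1+7/15z)y_n
  y_{n+1}/y_n = 1 + 1/10z + 9/10z(1+7/15z) = 1 + z + 21/50z²
  Hence R(z) = 1 + z + 21/50z².

Solve |R(x)|<1 on ℝ⁻.
x=-1.68: |R|=0.5054
R=1: x+21/50x²=0 ⇒ x=−50/21=-2.3810; min R=1−1/(4·21/50)=0.4048>−1
Confirm numerically:
  x=-1.785: |R|=0.55321 <1
  x=-1.387: |R|=0.42098 <1
  x=-1.305: |R|=0.41027 <1
  x=-2.637: |R|=1.28358 >1
  x=-2.486: |R|=1.10968 >1
Stable set (-2.3810, 0).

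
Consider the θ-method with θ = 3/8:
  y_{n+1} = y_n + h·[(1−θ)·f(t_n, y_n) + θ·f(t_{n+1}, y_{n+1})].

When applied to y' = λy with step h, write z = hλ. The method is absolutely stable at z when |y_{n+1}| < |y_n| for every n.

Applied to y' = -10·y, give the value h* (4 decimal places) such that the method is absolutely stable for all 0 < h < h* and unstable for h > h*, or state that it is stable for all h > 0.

Set f=λy, z=hλ:
  y_{n+1} = y_n + z·[5/8·y_n + 3/8·y_{n+1}] ⇒ (1 − 3/8z)y_{n+1} = (1 + 5/8z)y_n
  R(z) = (1 + 5/8z)/(1 − 3/8z).

Boundary: |R(x)|=1, x<0.
x=-0.54: |R|=0.5509
R=−1: 1+5/8x = −1+3/8x ⇒ -1/4x=2 ⇒ x=2/(-1/4)=-8.0000
Confirm numerically:
  x=-7.116: |R|=0.93976 <1
  x=-6.654: |R|=0.90373 <1
  x=-4.728: |R|=0.70501 <1
  x=-8.532: |R|=1.03167 >1
  x=-8.159: |R|=1.00979 >1
Stable set (-8.0000, 0).

(-8.0000,0); λ=-10 ⇒ h* = (8)/10 = 0.8000.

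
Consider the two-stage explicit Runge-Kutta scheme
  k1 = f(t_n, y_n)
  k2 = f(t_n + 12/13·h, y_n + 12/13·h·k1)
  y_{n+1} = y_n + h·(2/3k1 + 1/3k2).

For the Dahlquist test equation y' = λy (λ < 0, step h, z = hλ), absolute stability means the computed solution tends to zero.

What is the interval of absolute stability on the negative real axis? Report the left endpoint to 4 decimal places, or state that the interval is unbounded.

On y'=λy, z=hλ:
  k1=λy_n ⇒ h·k1=z·y_n;  k2=λ(1+12/13z)y_n ⇒ h·k2=z(1+12/13z)y_n
  y_{n+1}/y_n = 1 + 2/3z + 1/3z(1+12/13z) = 1 + z + 4/13z²
  ⇒ R(z) = 1 + z + 4/13z².

Solve |R(x)|<1 on ℝ⁻.
x=-1.39: |R|=0.2045
R=1: x+4/13x²=0 ⇒ x=−13/4=-3.2500; min R=1−1/(4·4/13)=0.1875>−1
Confirm numerically:
  x=-3.187: |R|=0.93822 <1
  x=-2.220: |R|=0.29643 <1
  x=-1.715: |R|=0.18999 <1
  x=-1.483: |R|=0.19370 <1
  x=-3.582: |R|=1.36592 >1
  x=-3.419: |R|=1.17779 >1
  x=-3.323: |R|=1.07464 >1
So |R|<1 on (-3.2500, 0).

z∈(-3.2500,0).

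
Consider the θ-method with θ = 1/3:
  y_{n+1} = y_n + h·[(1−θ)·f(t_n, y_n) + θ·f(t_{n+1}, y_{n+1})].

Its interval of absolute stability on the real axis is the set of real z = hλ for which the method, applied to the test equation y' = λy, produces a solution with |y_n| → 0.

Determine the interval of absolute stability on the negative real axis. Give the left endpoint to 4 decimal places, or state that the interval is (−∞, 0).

Test eqn y'=λy, z=hλ:
  y_{n+1} = y_n + z·[2/3·y_n + 1/3·y_{n+1}] ⇒ (1 − 1/3z)y_{n+1} = (1 + 2/3z)y_n
  so R(z) = (1 + 2/3z)/(1 − 1/3z).

Solve |R(x)|<1 on ℝ⁻.
x=-1.73: |R|=0.0973
R=−1: 1+2/3x = −1+1/3x ⇒ -1/3x=2 ⇒ x=2/(-1/3)=-6.0000
Confirm numerically:
  x=-5.600: |R|=0.95349 <1
  x=-2.921: |R|=0.47999 <1
  x=-2.878: |R|=0.46887 <1
  x=-6.496: |R|=1.05223 >1
  x=-6.320: |R|=1.03433 >1
Interval (-6.0000, 0).

(-6.0000, 0).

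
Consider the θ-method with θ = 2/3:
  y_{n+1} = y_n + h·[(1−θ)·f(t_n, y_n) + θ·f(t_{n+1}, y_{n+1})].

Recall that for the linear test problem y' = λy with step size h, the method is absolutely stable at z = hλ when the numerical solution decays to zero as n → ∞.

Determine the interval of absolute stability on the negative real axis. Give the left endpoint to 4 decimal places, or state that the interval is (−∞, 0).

On y'=λy, z=hλ:
  y_{n+1} = y_n + z·[1/3·y_n + 2/3·y_{n+1}] ⇒ (1 − 2/3z)y_{n+1} = (1 + 1/3z)y_n
  Hence R(z) = (1 + 1/3z)/(1 − 2/3z).

Need |R(x)|<1, x<0.
x=-1.65: |R|=0.2143
x=-2: |R|=0.1429
x=-10: |R|=0.3043
x=-100: |R|=0.4778
θ=2/3≥1/2 ⇒ |1+1/3x|<|1−2/3x| ∀x<0 ⇒ unbounded interval.

(−∞, 0) — no finite endpoint.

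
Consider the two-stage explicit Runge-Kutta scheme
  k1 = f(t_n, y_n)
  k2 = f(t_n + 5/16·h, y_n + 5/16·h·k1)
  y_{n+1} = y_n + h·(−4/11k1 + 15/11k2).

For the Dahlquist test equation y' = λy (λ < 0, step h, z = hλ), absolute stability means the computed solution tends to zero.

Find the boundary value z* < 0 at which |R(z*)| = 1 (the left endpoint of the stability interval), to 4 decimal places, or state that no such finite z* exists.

Set f=λy, z=hλ:
  k1=λy_n ⇒ h·k1=z·y_n;  k2=λ(1+5/16z)y_n ⇒ h·k2=z(1+5/16z)y_n
  y_{n+1}/y_n = 1 − 4/11z + 15/11z(1+5/16z) = 1 + z + 75/176z²
  Hence R(z) = 1 + z + 75/176z².

Solve |R(x)|<1 on ℝ⁻.
x=-1.68: |R|=0.5227
R=1: x+75/176x²=0 ⇒ x=−176/75=-2.3467; min R=1−1/(4·75/176)=0.4133>−1
Confirm numerically:
  x=-1.764: |R|=0.56201 <1
  x=-1.303: |R|=0.42050 <1
  x=-1.159: |R|=0.41342 <1
  x=-2.576: |R|=1.25175 >1
  x=-2.434: |R|=1.09058 >1
Interval (-2.3467, 0).

left endpoint -2.3467.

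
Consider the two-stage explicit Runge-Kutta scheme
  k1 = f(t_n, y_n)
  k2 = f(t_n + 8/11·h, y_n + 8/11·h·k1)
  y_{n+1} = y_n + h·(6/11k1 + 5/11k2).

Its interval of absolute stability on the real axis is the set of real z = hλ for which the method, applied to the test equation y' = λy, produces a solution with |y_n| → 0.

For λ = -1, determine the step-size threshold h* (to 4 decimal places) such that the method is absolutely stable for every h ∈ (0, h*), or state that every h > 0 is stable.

With y'=λy (z=hλ):
  k1=λy_n ⇒ h·k1=z·y_n;  k2=λ(1+8/11z)y_n ⇒ h·k2=z(1+8/11z)y_n
  y_{n+1}/y_n = 1 + 6/11z + 5/11z(1+8/11z) = 1 + z + 40/121z²
  Hence R(z) = 1 + z + 40/121z².

Solve |R(x)|<1 on ℝ⁻.
x=-1.06: |R|=0.3114
R=1: x+40/121x²=0 ⇒ x=−121/40=-3.0250; min R=1−1/(4·40/121)=0.2437>−1
Confirm numerically:
  x=-2.964: |R|=0.94023 <1
  x=-2.846: |R|=0.83159 <1
  x=-1.621: |R|=0.24764 <1
  x=-1.551: |R|=0.24424 <1
  x=-3.237: |R|=1.22686 >1
  x=-3.195: |R|=1.17955 >1
  x=-3.066: |R|=1.04156 >1
So |R|<1 on (-3.0250, 0).

(-3.0250,0); λ=-1 ⇒ h* = (121/40)/1 = 3.0250.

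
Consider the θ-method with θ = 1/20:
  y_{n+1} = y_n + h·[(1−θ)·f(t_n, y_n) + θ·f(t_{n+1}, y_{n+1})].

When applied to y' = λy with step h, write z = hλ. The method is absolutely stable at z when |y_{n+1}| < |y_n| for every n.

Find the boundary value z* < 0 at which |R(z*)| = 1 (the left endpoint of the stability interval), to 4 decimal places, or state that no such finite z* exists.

Test eqn y'=λy, z=hλ:
  y_{n+1} = y_n + z·[19/20·y_n + 1/20·y_{n+1}] ⇒ (1 − 1/20z)y_{n+1} = (1 + 19/20z)y_n
  so R(z) = (1 + 19/20z)/(1 − 1/20z).

Solve |R(x)|<1 on ℝ⁻.
x=-1.03: |R|=0.0204
R=−1: 1+19/20x = −1+1/20x ⇒ -9/10x=2 ⇒ x=2/(-9/10)=-2.2222
Confirm numerically:
  x=-2.147: |R|=0.93886 <1
  x=-1.719: |R|=0.58295 <1
  x=-1.559: |R|=0.44626 <1
  x=-1.421: |R|=0.32674 <1
  x=-2.659: |R|=1.34697 >1
  x=-2.275: |R|=1.04265 >1
  x=-2.255: |R|=1.02651 >1
So |R|<1 on (-2.2222, 0).

left endpoint -2.2222.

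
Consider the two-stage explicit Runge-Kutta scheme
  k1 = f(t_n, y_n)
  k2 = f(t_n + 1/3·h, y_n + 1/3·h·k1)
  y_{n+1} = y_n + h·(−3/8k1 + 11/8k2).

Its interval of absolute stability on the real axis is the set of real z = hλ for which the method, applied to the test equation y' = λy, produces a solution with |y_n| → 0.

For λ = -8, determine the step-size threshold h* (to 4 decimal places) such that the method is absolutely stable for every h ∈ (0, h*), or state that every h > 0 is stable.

(-2.1818,0); λ=-8 ⇒ h* = (24/11)/8 = 0.2727.

With y'=λy (z=hλ):
  k1=λy_n ⇒ h·k1=z·y_n;  k2=λ(1+1/3z)y_n ⇒ h·k2=z(1+1/3z)y_n
  y_{n+1}/y_n = 1 − 3/8z + 11/8z(1+1/3z) = 1 + z + 11/24z²
  so R(z) = 1 + z + 11/24z².

Find x<0 with |R(x)|<1.
x=-0.83: |R|=0.4857
R=1: x+11/24x²=0 ⇒ x=−24/11=-2.1818; min R=1−1/(4·11/24)=0.4545>−1
Confirm numerically:
  x=-1.997: |R|=0.83084 <1
  x=-1.872: |R|=0.73418 <1
  x=-1.843: |R|=0.71380 <1
  x=-1.715: |R|=0.63306 <1
  x=-2.354: |R|=1.18577 >1
  x=-2.235: |R|=1.05448 >1
Interval (-2.1818, 0).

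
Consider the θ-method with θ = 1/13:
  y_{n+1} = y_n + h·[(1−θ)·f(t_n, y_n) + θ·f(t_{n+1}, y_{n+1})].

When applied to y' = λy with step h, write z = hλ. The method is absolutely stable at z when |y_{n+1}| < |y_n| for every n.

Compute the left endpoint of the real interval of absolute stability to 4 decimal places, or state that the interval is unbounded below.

left endpoint -2.3636.

On y'=λy, z=hλ:
  y_{n+1} = y_n + z·[12/13·y_n + 1/13·y_{n+1}] ⇒ (1 − 1/13z)y_{n+1} = (1 + 12/13z)y_n
  R(z) = (1 + 12/13z)/(1 − 1/13z).

Boundary: |R(x)|=1, x<0.
x=-1.08: |R|=0.0028
R=−1: 1+12/13x = −1+1/13x ⇒ -11/13x=2 ⇒ x=2/(-11/13)=-2.3636
Confirm numerically:
  x=-1.310: |R|=0.19008 <1
  x=-1.221: |R|=0.11617 <1
  x=-1.181: |R|=0.08265 <1
  x=-1.139: |R|=0.04725 <1
  x=-2.689: |R|=1.22812 >1
  x=-2.500: |R|=1.09677 >1
Stable set (-2.3636, 0).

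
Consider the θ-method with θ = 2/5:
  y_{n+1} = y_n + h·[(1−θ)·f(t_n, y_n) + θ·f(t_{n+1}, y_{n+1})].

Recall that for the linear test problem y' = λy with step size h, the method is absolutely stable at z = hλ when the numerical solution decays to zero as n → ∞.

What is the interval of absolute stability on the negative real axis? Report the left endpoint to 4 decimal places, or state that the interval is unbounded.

z∈(-10.0000,0).

On y'=λy, z=hλ:
  y_{n+1} = y_n + z·[3/5·y_n + 2/5·y_{n+1}] ⇒ (1 − 2/5z)y_{n+1} = (1 + 3/5z)y_n
  ⇒ R(z) = (1 + 3/5z)/(1 − 2/5z).

Boundary: |R(x)|=1, x<0.
x=-0.56: |R|=0.5425
R=−1: 1+3/5x = −1+2/5x ⇒ -1/5x=2 ⇒ x=2/(-1/5)=-10.0000
Confirm numerically:
  x=-9.568: |R|=0.98210 <1
  x=-9.223: |R|=0.96686 <1
  x=-6.662: |R|=0.81783 <1
  x=-5.273: |R|=0.69593 <1
  x=-10.544: |R|=1.02085 >1
  x=-10.108: |R|=1.00428 >1
  x=-10.069: |R|=1.00274 >1
Interval (-10.0000, 0).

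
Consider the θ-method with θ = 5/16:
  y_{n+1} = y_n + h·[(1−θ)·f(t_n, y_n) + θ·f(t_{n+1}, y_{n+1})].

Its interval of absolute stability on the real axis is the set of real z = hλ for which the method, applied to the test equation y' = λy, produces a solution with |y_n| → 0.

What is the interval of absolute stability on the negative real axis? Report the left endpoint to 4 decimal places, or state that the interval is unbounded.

z∈(-5.3333,0).

On y'=λy, z=hλ:
  y_{n+1} = y_n + z·[11/16·y_n + 5/16·y_{n+1}] ⇒ (1 − 5/16z)y_{n+1} = (1 + 11/16z)y_n
  R(z) = (1 + 11/16z)/(1 − 5/16z).

Find x<0 with |R(x)|<1.
x=-1.36: |R|=0.0456
R=−1: 1+11/16x = −1+5/16x ⇒ -3/8x=2 ⇒ x=2/(-3/8)=-5.3333
Confirm numerically:
  x=-5.105: |R|=0.96701 <1
  x=-4.583: |R|=0.88431 <1
  x=-4.151: |R|=0.80699 <1
  x=-2.868: |R|=0.51246 <1
  x=-5.836: |R|=1.06676 >1
  x=-5.499: |R|=1.02285 >1
So |R|<1 on (-5.3333, 0).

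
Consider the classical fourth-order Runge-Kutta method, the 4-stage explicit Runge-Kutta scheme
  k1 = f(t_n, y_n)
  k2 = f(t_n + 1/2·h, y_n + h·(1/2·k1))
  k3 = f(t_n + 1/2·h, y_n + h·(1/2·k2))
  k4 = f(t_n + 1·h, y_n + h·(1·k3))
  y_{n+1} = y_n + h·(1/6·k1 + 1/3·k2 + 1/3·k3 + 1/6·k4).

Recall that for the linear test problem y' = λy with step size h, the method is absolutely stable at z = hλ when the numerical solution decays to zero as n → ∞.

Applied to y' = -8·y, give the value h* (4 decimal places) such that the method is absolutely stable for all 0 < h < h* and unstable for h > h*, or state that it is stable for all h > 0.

Test eqn y'=λy, z=hλ:
  order 4, 4-stage ⇒ R(z)=1+z+z^2/2+z^3/6+z^4/24
  (e.g. R(-1.78)=0.28252, |R|=0.28252)

Need |R(x)|<1, x<0.
x=-1.78: |R|=0.2825
|R(-2.55)|=0.6995 |R(-0.75)|=0.4741 |R(-0.61)|=0.5440
Bisect:
  x_lo=-3.5734 |R|=3.0001  x_hi=-0.2529 |R|=0.7766
  mid=-1.91314 |R|=0.30805 →hi
  mid=-2.74326 |R|=0.93845 →hi
  mid=-3.15832 |R|=1.72432 →lo
  mid=-2.95079 |R|=1.27957 →lo
  mid=-2.84703 |R|=1.09713 →lo
  mid=-2.79514 |R|=1.01495 →lo
  mid=-2.76920 |R|=0.97601 →hi
  mid=-2.78217 |R|=0.99530 →hi
  ...
  [-2.78541,-2.78521] ⇒ x*=-2.7853
Interval (-2.7853, 0).

(-2.7853,0); λ=-8 ⇒ h* = 0.3482.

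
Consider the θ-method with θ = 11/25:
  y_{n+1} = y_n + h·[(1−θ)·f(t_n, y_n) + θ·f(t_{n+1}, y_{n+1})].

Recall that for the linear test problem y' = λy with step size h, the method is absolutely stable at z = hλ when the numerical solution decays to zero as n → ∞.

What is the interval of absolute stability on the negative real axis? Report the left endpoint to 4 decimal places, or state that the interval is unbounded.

z∈(-16.6667,0).

On y'=λy, z=hλ:
  y_{n+1} = y_n + z·[14/25·y_n + 11/25·y_{n+1}] ⇒ (1 − 11/25z)y_{n+1} = (1 + 14/25z)y_n
  so R(z) = (1 + 14/25z)/(1 − 11/25z).

Boundary: |R(x)|=1, x<0.
x=-1.74: |R|=0.0145
R=−1: 1+14/25x = −1+11/25x ⇒ -3/25x=2 ⇒ x=2/(-3/25)=-16.6667
Confirm numerically:
  x=-8.792: |R|=0.80590 <1
  x=-7.648: |R|=0.75207 <1
  x=-7.460: |R|=0.74201 <1
  x=-6.716: |R|=0.69809 <1
  x=-16.848: |R|=1.00259 >1
  x=-16.740: |R|=1.00105 >1
So |R|<1 on (-16.6667, 0).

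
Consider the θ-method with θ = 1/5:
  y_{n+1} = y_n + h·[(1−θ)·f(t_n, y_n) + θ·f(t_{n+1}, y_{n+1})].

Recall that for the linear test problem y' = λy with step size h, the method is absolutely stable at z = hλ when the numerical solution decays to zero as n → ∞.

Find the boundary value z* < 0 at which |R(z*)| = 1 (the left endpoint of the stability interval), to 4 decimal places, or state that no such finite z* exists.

Set f=λy, z=hλ:
  y_{n+1} = y_n + z·[4/5·y_n + 1/5·y_{n+1}] ⇒ (1 − 1/5z)y_{n+1} = (1 + 4/5z)y_n
  so R(z) = (1 + 4/5z)/(1 − 1/5z).

Solve |R(x)|<1 on ℝ⁻.
x=-1.23: |R|=0.0128
R=−1: 1+4/5x = −1+1/5x ⇒ -3/5x=2 ⇒ x=2/(-3/5)=-3.3333
Confirm numerically:
  x=-3.193: |R|=0.94861 <1
  x=-2.973: |R|=0.86442 <1
  x=-2.696: |R|=0.75156 <1
  x=-2.293: |R|=0.57206 <1
  x=-3.779: |R|=1.15230 >1
  x=-3.476: |R|=1.05050 >1
Interval (-3.3333, 0).

left endpoint -3.3333.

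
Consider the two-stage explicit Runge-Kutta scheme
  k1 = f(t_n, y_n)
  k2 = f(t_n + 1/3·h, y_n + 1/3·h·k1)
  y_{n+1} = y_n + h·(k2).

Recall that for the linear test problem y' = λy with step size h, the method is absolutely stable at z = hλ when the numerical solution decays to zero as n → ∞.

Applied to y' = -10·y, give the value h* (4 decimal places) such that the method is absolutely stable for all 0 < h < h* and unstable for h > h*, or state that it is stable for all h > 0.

(-3.0000,0); λ=-10 ⇒ h* = (3)/10 = 0.3000.

On y'=λy, z=hλ:
  k1=λy_n ⇒ h·k1=z·y_n;  k2=λ(1+1/3z)y_n ⇒ h·k2=z(1+1/3z)y_n
  y_{n+1}/y_n = 1 + z(1+1/3z) = 1 + z + 1/3z²
  ⇒ R(z) = 1 + z + 1/3z².

Boundary: |R(x)|=1, x<0.
x=-0.35: |R|=0.6908
R=1: x+1/3x²=0 ⇒ x=−3=-3.0000; min R=1−1/(4·1/3)=0.2500>−1
Confirm numerically:
  x=-2.597: |R|=0.65114 <1
  x=-2.557: |R|=0.62242 <1
  x=-2.417: |R|=0.53030 <1
  x=-2.292: |R|=0.45909 <1
  x=-3.057: |R|=1.05808 >1
  x=-3.048: |R|=1.04877 >1
Interval (-3.0000, 0).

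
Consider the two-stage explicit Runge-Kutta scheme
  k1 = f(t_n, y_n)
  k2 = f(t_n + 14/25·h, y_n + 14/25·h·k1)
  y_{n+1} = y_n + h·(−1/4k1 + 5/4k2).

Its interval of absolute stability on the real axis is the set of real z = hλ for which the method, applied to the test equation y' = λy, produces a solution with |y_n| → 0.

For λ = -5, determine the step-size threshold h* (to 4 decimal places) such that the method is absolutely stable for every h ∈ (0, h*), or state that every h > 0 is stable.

Set f=λy, z=hλ:
  k1=λy_n ⇒ h·k1=z·y_n;  k2=λ(1+14/25z)y_n ⇒ h·k2=z(1+14/25z)y_n
  y_{n+1}/y_n = 1 − 1/4z + 5/4z(1+14/25z) = 1 + z + 7/10z²
  R(z) = 1 + z + 7/10z².

Find x<0 with |R(x)|<1.
x=-1.11: |R|=0.7525
R=1: x+7/10x²=0 ⇒ x=−10/7=-1.4286; min R=1−1/(4·7/10)=0.6429>−1
Confirm numerically:
  x=-1.067: |R|=0.72994 <1
  x=-0.966: |R|=0.68721 <1
  x=-0.957: |R|=0.68409 <1
  x=-2.016: |R|=1.82898 >1
  x=-1.535: |R|=1.11436 >1
Stable set (-1.4286, 0).

(-1.4286,0); λ=-5 ⇒ h* = (10/7)/5 = 0.2857.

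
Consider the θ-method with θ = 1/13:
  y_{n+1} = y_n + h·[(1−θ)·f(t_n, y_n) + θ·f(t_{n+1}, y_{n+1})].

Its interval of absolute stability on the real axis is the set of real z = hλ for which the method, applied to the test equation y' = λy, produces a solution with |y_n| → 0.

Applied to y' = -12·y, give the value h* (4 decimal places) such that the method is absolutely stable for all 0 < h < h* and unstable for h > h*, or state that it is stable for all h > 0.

Test eqn y'=λy, z=hλ:
  y_{n+1} = y_n + z·[12/13·y_n + 1/13·y_{n+1}] ⇒ (1 − 1/13z)y_{n+1} = (1 + 12/13z)y_n
  Hence R(z) = (1 + 12/13z)/(1 − 1/13z).

Need |R(x)|<1, x<0.
x=-0.71: |R|=0.3268
R=−1: 1+12/13x = −1+1/13x ⇒ -11/13x=2 ⇒ x=2/(-11/13)=-2.3636
Confirm numerically:
  x=-2.133: |R|=0.83235 <1
  x=-1.784: |R|=0.56872 <1
  x=-1.181: |R|=0.08265 <1
  x=-1.056: |R|=0.02334 <1
  x=-2.952: |R|=1.40572 >1
  x=-2.858: |R|=1.34292 >1
Interval (-2.3636, 0).

(-2.3636,0); λ=-12 ⇒ h* = (26/11)/12 = 0.1970.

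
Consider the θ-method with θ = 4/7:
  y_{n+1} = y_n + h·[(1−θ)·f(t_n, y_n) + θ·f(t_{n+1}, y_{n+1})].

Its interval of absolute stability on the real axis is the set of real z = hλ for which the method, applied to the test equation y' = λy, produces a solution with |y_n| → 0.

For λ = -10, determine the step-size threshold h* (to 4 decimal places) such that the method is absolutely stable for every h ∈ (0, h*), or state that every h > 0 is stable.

Set f=λy, z=hλ:
  y_{n+1} = y_n + z·[3/7·y_n + 4/7·y_{n+1}] ⇒ (1 − 4/7z)y_{n+1} = (1 + 3/7z)y_n
  so R(z) = (1 + 3/7z)/(1 − 4/7z).

Need |R(x)|<1, x<0.
x=-0.43: |R|=0.6548
x=-2: |R|=0.0667
x=-10: |R|=0.4894
x=-100: |R|=0.7199
θ=4/7≥1/2 ⇒ |1+3/7x|<|1−4/7x| ∀x<0 ⇒ unbounded interval.

interval (−∞, 0). Any h>0 works for λ=-10.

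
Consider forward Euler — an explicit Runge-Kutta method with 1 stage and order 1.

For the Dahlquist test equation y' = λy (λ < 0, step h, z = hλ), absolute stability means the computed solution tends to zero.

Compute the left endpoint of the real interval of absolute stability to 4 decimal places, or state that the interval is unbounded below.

Test eqn y'=λy, z=hλ:
  order 1, 1-stage ⇒ R(z)=1+z
  (e.g. R(-1.48)=-0.48000, |R|=0.48000)

Solve |R(x)|<1 on ℝ⁻.
x=-1.48: |R|=0.4800
|R(-1.64)|=0.6400 |R(-1.62)|=0.6200 |R(-0.74)|=0.2600
Bisect:
  x_lo=-2.6169 |R|=1.6169  x_hi=-0.3037 |R|=0.6963
  mid=-1.46031 |R|=0.46031 →hi
  mid=-2.03860 |R|=1.03860 →lo
  mid=-1.74945 |R|=0.74945 →hi
  mid=-1.89402 |R|=0.89402 →hi
  mid=-1.96631 |R|=0.96631 →hi
  mid=-2.00245 |R|=1.00245 →lo
  mid=-1.98438 |R|=0.98438 →hi
  mid=-1.99342 |R|=0.99342 →hi
  ...
  [-2.00005,-1.99991] ⇒ x*=-2.0000
Interval (-2.0000, 0).

z* = -2.0000.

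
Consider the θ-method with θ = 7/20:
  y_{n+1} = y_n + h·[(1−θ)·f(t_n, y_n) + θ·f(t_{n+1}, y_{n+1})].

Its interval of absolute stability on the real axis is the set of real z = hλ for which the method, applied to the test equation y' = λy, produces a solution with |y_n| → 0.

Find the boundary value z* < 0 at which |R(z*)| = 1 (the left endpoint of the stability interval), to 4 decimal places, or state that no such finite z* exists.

left endpoint -6.6667.

Set f=λy, z=hλ:
  y_{n+1} = y_n + z·[13/20·y_n + 7/20·y_{n+1}] ⇒ (1 − 7/20z)y_{n+1} = (1 + 13/20z)y_n
  so R(z) = (1 + 13/20z)/(1 − 7/20z).

Find x<0 with |R(x)|<1.
x=-0.45: |R|=0.6112
R=−1: 1+13/20x = −1+7/20x ⇒ -3/10x=2 ⇒ x=2/(-3/10)=-6.6667
Confirm numerically:
  x=-5.858: |R|=0.92047 <1
  x=-4.326: |R|=0.72070 <1
  x=-4.012: |R|=0.66875 <1
  x=-3.121: |R|=0.49162 <1
  x=-7.019: |R|=1.03058 >1
  x=-6.854: |R|=1.01653 >1
Stable set (-6.6667, 0).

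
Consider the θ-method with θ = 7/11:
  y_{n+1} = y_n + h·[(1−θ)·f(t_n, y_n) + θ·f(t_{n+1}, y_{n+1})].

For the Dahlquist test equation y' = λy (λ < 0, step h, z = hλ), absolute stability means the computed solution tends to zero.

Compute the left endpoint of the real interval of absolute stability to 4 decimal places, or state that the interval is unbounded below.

Set f=λy, z=hλ:
  y_{n+1} = y_n + z·[4/11·y_n + 7/11·y_{n+1}] ⇒ (1 − 7/11z)y_{n+1} = (1 + 4/11z)y_n
  Hence R(z) = (1 + 4/11z)/(1 − 7/11z).

Solve |R(x)|<1 on ℝ⁻.
x=-0.62: |R|=0.5554
x=-2: |R|=0.1200
x=-10: |R|=0.3580
x=-100: |R|=0.5471
θ=7/11≥1/2 ⇒ |1+4/11x|<|1−7/11x| ∀x<0 ⇒ interval (−∞,0).

unbounded; (−∞, 0).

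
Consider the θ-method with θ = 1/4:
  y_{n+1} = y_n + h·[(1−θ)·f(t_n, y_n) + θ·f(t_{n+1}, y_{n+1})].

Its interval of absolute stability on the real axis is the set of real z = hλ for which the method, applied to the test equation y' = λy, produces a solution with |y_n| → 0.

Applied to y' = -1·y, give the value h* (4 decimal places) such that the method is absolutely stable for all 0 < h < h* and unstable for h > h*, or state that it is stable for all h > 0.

Set f=λy, z=hλ:
  y_{n+1} = y_n + z·[3/4·y_n + 1/4·y_{n+1}] ⇒ (1 − 1/4z)y_{n+1} = (1 + 3/4z)y_n
  R(z) = (1 + 3/4z)/(1 − 1/4z).

Find x<0 with |R(x)|<1.
x=-1.36: |R|=0.0149
R=−1: 1+3/4x = −1+1/4x ⇒ -1/2x=2 ⇒ x=2/(-1/2)=-4.0000
Confirm numerically:
  x=-3.431: |R|=0.84686 <1
  x=-2.318: |R|=0.46755 <1
  x=-2.225: |R|=0.42972 <1
  x=-2.015: |R|=0.33998 <1
  x=-4.528: |R|=1.12383 >1
  x=-4.452: |R|=1.10696 >1
  x=-4.249: |R|=1.06037 >1
Stable set (-4.0000, 0).

(-4.0000,0); λ=-1 ⇒ h* = (4)/1 = 4.0000.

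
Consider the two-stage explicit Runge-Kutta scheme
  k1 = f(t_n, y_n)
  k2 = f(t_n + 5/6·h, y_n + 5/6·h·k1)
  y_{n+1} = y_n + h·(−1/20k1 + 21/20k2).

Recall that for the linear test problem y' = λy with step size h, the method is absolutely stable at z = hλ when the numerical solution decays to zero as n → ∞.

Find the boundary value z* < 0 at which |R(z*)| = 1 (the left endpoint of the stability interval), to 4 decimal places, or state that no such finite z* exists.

Set f=λy, z=hλ:
  k1=λy_n ⇒ h·k1=z·y_n;  k2=λ(1+5/6z)y_n ⇒ h·k2=z(1+5/6z)y_n
  y_{n+1}/y_n = 1 − 1/20z + 21/20z(1+5/6z) = 1 + z + 7/8z²
  Hence R(z) = 1 + z + 7/8z².

Solve |R(x)|<1 on ℝ⁻.
x=-0.83: |R|=0.7728
R=1: x+7/8x²=0 ⇒ x=−8/7=-1.1429; min R=1−1/(4·7/8)=0.7143>−1
Confirm numerically:
  x=-1.041: |R|=0.90722 <1
  x=-0.595: |R|=0.71477 <1
  x=-0.566: |R|=0.71431 <1
  x=-1.299: |R|=1.17748 >1
  x=-1.267: |R|=1.13763 >1
  x=-1.168: |R|=1.02570 >1
Interval (-1.1429, 0).

z* = -1.1429.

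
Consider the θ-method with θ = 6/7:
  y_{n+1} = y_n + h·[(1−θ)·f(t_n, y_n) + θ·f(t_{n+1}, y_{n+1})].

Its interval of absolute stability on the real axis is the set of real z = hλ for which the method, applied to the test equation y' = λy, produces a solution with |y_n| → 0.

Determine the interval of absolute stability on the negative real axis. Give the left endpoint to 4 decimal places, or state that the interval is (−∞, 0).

interval (−∞, 0).

On y'=λy, z=hλ:
  y_{n+1} = y_n + z·[1/7·y_n + 6/7·y_{n+1}] ⇒ (1 − 6/7z)y_{n+1} = (1 + 1/7z)y_n
  Hence R(z) = (1 + 1/7z)/(1 − 6/7z).

Boundary: |R(x)|=1, x<0.
x=-1.39: |R|=0.3657
x=-2: |R|=0.2632
x=-10: |R|=0.0448
x=-100: |R|=0.1532
θ=6/7≥1/2 ⇒ |1+1/7x|<|1−6/7x| ∀x<0 ⇒ interval (−∞,0).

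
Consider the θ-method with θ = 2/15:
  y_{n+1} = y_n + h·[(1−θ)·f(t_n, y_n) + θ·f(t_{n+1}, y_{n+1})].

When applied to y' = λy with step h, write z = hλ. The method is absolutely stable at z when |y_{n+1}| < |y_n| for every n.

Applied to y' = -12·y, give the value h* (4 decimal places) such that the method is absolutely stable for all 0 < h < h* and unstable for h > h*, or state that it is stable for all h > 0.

(-2.7273,0); λ=-12 ⇒ h* = (30/11)/12 = 0.2273.

Set f=λy, z=hλ:
  y_{n+1} = y_n + z·[13/15·y_n + 2/15·y_{n+1}] ⇒ (1 − 2/15z)y_{n+1} = (1 + 13/15z)y_n
  R(z) = (1 + 13/15z)/(1 − 2/15z).

Find x<0 with |R(x)|<1.
x=-1.47: |R|=0.2291
R=−1: 1+13/15x = −1+2/15x ⇒ -11/15x=2 ⇒ x=2/(-11/15)=-2.7273
Confirm numerically:
  x=-2.350: |R|=0.78934 <1
  x=-1.985: |R|=0.56958 <1
  x=-1.640: |R|=0.34573 <1
  x=-3.121: |R|=1.20389 >1
  x=-2.972: |R|=1.12853 >1
  x=-2.908: |R|=1.09550 >1
So |R|<1 on (-2.7273, 0).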